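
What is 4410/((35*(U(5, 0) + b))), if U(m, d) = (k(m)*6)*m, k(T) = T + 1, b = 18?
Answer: 7/11 ≈ 0.63636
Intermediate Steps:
k(T) = 1 + T
U(m, d) = m*(6 + 6*m) (U(m, d) = ((1 + m)*6)*m = (6 + 6*m)*m = m*(6 + 6*m))
4410/((35*(U(5, 0) + b))) = 4410/((35*(6*5*(1 + 5) + 18))) = 4410/((35*(6*5*6 + 18))) = 4410/((35*(180 + 18))) = 4410/((35*198)) = 4410/6930 = 4410*(1/6930) = 7/11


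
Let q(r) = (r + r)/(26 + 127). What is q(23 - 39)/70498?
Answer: -16/5393097 ≈ -2.9668e-6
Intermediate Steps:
q(r) = 2*r/153 (q(r) = (2*r)/153 = (2*r)*(1/153) = 2*r/153)
q(23 - 39)/70498 = (2*(23 - 39)/153)/70498 = ((2/153)*(-16))*(1/70498) = -32/153*1/70498 = -16/5393097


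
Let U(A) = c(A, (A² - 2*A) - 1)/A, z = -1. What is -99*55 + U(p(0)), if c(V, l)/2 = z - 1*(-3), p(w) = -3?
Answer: -16339/3 ≈ -5446.3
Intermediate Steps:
c(V, l) = 4 (c(V, l) = 2*(-1 - 1*(-3)) = 2*(-1 + 3) = 2*2 = 4)
U(A) = 4/A
-99*55 + U(p(0)) = -99*55 + 4/(-3) = -5445 + 4*(-⅓) = -5445 - 4/3 = -16339/3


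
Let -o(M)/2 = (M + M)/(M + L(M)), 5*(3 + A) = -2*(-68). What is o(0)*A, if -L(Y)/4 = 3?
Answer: 0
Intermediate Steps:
L(Y) = -12 (L(Y) = -4*3 = -12)
A = 121/5 (A = -3 + (-2*(-68))/5 = -3 + (1/5)*136 = -3 + 136/5 = 121/5 ≈ 24.200)
o(M) = -4*M/(-12 + M) (o(M) = -2*(M + M)/(M - 12) = -2*2*M/(-12 + M) = -4*M/(-12 + M))
o(0)*A = -4*0/(-12 + 0)*(121/5) = -4*0/(-12)*(121/5) = -4*0*(-1/12)*(121/5) = 0*(121/5) = 0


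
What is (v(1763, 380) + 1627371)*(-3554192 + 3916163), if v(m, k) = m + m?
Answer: 590337417987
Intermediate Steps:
v(m, k) = 2*m
(v(1763, 380) + 1627371)*(-3554192 + 3916163) = (2*1763 + 1627371)*(-3554192 + 3916163) = (3526 + 1627371)*361971 = 1630897*361971 = 590337417987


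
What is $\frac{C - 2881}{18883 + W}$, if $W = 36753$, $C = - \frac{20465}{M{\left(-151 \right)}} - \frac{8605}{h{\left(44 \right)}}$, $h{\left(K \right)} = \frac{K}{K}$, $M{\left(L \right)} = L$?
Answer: $- \frac{1713921}{8401036} \approx -0.20401$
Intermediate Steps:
$h{\left(K \right)} = 1$
$C = - \frac{1278890}{151}$ ($C = - \frac{20465}{-151} - \frac{8605}{1} = \left(-20465\right) \left(- \frac{1}{151}\right) - 8605 = \frac{20465}{151} - 8605 = - \frac{1278890}{151} \approx -8469.5$)
$\frac{C - 2881}{18883 + W} = \frac{- \frac{1278890}{151} - 2881}{18883 + 36753} = - \frac{1713921}{151 \cdot 55636} = \left(- \frac{1713921}{151}\right) \frac{1}{55636} = - \frac{1713921}{8401036}$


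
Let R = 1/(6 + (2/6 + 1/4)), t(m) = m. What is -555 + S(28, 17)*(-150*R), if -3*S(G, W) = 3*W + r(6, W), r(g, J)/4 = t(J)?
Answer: 27555/79 ≈ 348.80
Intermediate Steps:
r(g, J) = 4*J
S(G, W) = -7*W/3 (S(G, W) = -(3*W + 4*W)/3 = -7*W/3)
R = 12/79 (R = 1/(6 + (2*(⅙) + 1*(¼))) = 1/(6 + (⅓ + ¼)) = 1/(6 + 7/12) = 1/(79/12) = 12/79 ≈ 0.15190)
-555 + S(28, 17)*(-150*R) = -555 + (-7/3*17)*(-150*12/79) = -555 - 119/3*(-1800/79) = -555 + 71400/79 = 27555/79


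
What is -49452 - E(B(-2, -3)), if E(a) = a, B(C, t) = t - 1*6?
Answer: -49443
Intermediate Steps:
B(C, t) = -6 + t (B(C, t) = t - 6 = -6 + t)
-49452 - E(B(-2, -3)) = -49452 - (-6 - 3) = -49452 - 1*(-9) = -49452 + 9 = -49443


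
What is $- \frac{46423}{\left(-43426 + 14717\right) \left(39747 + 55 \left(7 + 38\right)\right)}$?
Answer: $\frac{46423}{1212151398} \approx 3.8298 \cdot 10^{-5}$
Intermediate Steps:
$- \frac{46423}{\left(-43426 + 14717\right) \left(39747 + 55 \left(7 + 38\right)\right)} = - \frac{46423}{\left(-28709\right) \left(39747 + 55 \cdot 45\right)} = - \frac{46423}{\left(-28709\right) \left(39747 + 2475\right)} = - \frac{46423}{\left(-28709\right) 42222} = - \frac{46423}{-1212151398} = \left(-46423\right) \left(- \frac{1}{1212151398}\right) = \frac{46423}{1212151398}$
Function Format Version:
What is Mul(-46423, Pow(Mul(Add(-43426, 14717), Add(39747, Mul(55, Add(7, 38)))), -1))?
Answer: Rational(46423, 1212151398) ≈ 3.8298e-5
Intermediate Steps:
Mul(-46423, Pow(Mul(Add(-43426, 14717), Add(39747, Mul(55, Add(7, 38)))), -1)) = Mul(-46423, Pow(Mul(-28709, Add(39747, Mul(55, 45))), -1)) = Mul(-46423, Pow(Mul(-28709, Add(39747, 2475)), -1)) = Mul(-46423, Pow(Mul(-28709, 42222), -1)) = Mul(-46423, Pow(-1212151398, -1)) = Mul(-46423, Rational(-1, 1212151398)) = Rational(46423, 1212151398)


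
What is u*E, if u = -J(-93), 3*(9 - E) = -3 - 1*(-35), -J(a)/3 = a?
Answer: 465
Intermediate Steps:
J(a) = -3*a
E = -5/3 (E = 9 - (-3 - 1*(-35))/3 = 9 - (-3 + 35)/3 = 9 - 1/3*32 = 9 - 32/3 = -5/3 ≈ -1.6667)
u = -279 (u = -(-3)*(-93) = -1*279 = -279)
u*E = -279*(-5/3) = 465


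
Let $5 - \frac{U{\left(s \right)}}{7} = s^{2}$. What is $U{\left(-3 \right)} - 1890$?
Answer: $-1918$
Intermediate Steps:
$U{\left(s \right)} = 35 - 7 s^{2}$
$U{\left(-3 \right)} - 1890 = \left(35 - 7 \left(-3\right)^{2}\right) - 1890 = \left(35 - 63\right) - 1890 = -28 - 1890 = -1918$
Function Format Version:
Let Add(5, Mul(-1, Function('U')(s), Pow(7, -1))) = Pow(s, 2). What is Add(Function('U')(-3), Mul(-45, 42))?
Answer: -1918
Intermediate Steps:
Function('U')(s) = Add(35, Mul(-7, Pow(s, 2)))
Add(Function('U')(-3), Mul(-45, 42)) = Add(Add(35, Mul(-7, Pow(-3, 2))), Mul(-45, 42)) = Add(Add(35, Mul(-7, 9)), -1890) = Add(Add(35, -63), -1890) = Add(-28, -1890) = -1918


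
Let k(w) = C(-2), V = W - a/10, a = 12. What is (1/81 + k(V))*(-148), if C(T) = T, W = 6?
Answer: 23828/81 ≈ 294.17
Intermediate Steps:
V = 24/5 (V = 6 - 12/10 = 6 - 1*6/5 = 6 - 6/5 = 24/5 ≈ 4.8000)
k(w) = -2
(1/81 + k(V))*(-148) = (1/81 - 2)*(-148) = -161/81*(-148) = 23828/81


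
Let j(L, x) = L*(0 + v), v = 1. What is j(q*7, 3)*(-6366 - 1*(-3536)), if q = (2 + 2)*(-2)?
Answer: 158480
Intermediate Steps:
q = -8 (q = 4*(-2) = -8)
j(L, x) = L (j(L, x) = L*(0 + 1) = L*1 = L)
j(q*7, 3)*(-6366 - 1*(-3536)) = (-8*7)*(-6366 - 1*(-3536)) = -56*(-6366 + 3536) = -56*(-2830) = 158480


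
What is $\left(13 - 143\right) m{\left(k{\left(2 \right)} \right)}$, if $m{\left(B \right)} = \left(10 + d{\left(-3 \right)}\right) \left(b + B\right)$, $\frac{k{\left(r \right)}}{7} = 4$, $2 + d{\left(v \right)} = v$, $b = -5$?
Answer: $-14950$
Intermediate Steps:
$d{\left(v \right)} = -2 + v$
$k{\left(r \right)} = 28$ ($k{\left(r \right)} = 7 \cdot 4 = 28$)
$m{\left(B \right)} = -25 + 5 B$ ($m{\left(B \right)} = \left(10 - 5\right) \left(-5 + B\right) = 5 \left(-5 + B\right) = -25 + 5 B$)
$\left(13 - 143\right) m{\left(k{\left(2 \right)} \right)} = \left(13 - 143\right) \left(-25 + 5 \cdot 28\right) = - 130 \left(-25 + 140\right) = \left(-130\right) 115 = -14950$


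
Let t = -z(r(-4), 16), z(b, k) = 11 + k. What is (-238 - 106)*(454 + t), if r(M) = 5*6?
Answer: -146888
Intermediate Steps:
r(M) = 30
t = -27 (t = -(11 + 16) = -1*27 = -27)
(-238 - 106)*(454 + t) = (-238 - 106)*(454 - 27) = -344*427 = -146888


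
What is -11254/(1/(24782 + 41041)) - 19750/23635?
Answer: -3501629446484/4727 ≈ -7.4077e+8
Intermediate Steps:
-11254/(1/(24782 + 41041)) - 19750/23635 = -11254/(1/65823) - 19750*1/23635 = -11254/1/65823 - 3950/4727 = -11254*65823 - 3950/4727 = -740772042 - 3950/4727 = -3501629446484/4727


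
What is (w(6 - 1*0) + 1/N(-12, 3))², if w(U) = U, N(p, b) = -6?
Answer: 1225/36 ≈ 34.028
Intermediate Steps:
(w(6 - 1*0) + 1/N(-12, 3))² = ((6 - 1*0) + 1/(-6))² = ((6 + 0) - ⅙)² = (6 - ⅙)² = (35/6)² = 1225/36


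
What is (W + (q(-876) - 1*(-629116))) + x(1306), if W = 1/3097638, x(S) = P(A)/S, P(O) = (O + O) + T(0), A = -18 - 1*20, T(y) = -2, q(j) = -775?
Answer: 1270981421131145/2022757614 ≈ 6.2834e+5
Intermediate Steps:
A = -38 (A = -18 - 20 = -38)
P(O) = -2 + 2*O (P(O) = (O + O) - 2 = 2*O - 2 = -2 + 2*O)
x(S) = -78/S (x(S) = (-2 + 2*(-38))/S = (-2 - 76)/S = -78/S)
W = 1/3097638 ≈ 3.2283e-7
(W + (q(-876) - 1*(-629116))) + x(1306) = (1/3097638 + (-775 - 1*(-629116))) - 78/1306 = (1/3097638 + (-775 + 629116)) - 78*1/1306 = (1/3097638 + 628341) - 39/653 = 1946372958559/3097638 - 39/653 = 1270981421131145/2022757614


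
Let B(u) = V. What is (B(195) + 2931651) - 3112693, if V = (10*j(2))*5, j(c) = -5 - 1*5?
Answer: -181542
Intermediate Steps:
j(c) = -10 (j(c) = -5 - 5 = -10)
V = -500 (V = (10*(-10))*5 = -100*5 = -500)
B(u) = -500
(B(195) + 2931651) - 3112693 = (-500 + 2931651) - 3112693 = 2931151 - 3112693 = -181542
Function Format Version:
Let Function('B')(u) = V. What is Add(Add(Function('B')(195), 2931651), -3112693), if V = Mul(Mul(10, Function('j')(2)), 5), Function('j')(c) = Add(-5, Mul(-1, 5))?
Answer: -181542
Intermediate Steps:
Function('j')(c) = -10 (Function('j')(c) = Add(-5, -5) = -10)
V = -500 (V = Mul(Mul(10, -10), 5) = Mul(-100, 5) = -500)
Function('B')(u) = -500
Add(Add(Function('B')(195), 2931651), -3112693) = Add(Add(-500, 2931651), -3112693) = Add(2931151, -3112693) = -181542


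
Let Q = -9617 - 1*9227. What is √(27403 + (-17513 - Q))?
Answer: √28734 ≈ 169.51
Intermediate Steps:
Q = -18844 (Q = -9617 - 9227 = -18844)
√(27403 + (-17513 - Q)) = √(27403 + (-17513 - 1*(-18844))) = √(27403 + (-17513 + 18844)) = √(27403 + 1331) = √28734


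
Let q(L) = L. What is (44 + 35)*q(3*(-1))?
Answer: -237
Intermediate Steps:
(44 + 35)*q(3*(-1)) = (44 + 35)*(3*(-1)) = 79*(-3) = -237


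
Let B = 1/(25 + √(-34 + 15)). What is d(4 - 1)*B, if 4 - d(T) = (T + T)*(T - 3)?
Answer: 25/161 - I*√19/161 ≈ 0.15528 - 0.027074*I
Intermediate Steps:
B = 1/(25 + I*√19) (B = 1/(25 + √(-19)) = 1/(25 + I*√19) ≈ 0.03882 - 0.0067685*I)
d(T) = 4 - 2*T*(-3 + T) (d(T) = 4 - (T + T)*(T - 3) = 4 - 2*T*(-3 + T))
d(4 - 1)*B = (4 - 2*(4 - 1)² + 6*(4 - 1))*(25/644 - I*√19/644) = (4 - 2*3² + 6*3)*(25/644 - I*√19/644) = (4 - 2*9 + 18)*(25/644 - I*√19/644) = (4 - 18 + 18)*(25/644 - I*√19/644) = 4*(25/644 - I*√19/644) = 25/161 - I*√19/161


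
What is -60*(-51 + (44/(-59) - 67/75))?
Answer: 931712/295 ≈ 3158.3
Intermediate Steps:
-60*(-51 + (44/(-59) - 67/75)) = -60*(-51 + (44*(-1/59) - 67*1/75)) = -60*(-51 + (-44/59 - 67/75)) = -60*(-51 - 7253/4425) = -60*(-232928/4425) = 931712/295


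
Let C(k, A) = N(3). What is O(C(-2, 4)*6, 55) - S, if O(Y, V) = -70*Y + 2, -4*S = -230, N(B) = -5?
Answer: 4089/2 ≈ 2044.5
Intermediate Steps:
C(k, A) = -5
S = 115/2 (S = -1/4*(-230) = 115/2 ≈ 57.500)
O(Y, V) = 2 - 70*Y
O(C(-2, 4)*6, 55) - S = (2 - (-350)*6) - 1*115/2 = (2 - 70*(-30)) - 115/2 = (2 + 2100) - 115/2 = 2102 - 115/2 = 4089/2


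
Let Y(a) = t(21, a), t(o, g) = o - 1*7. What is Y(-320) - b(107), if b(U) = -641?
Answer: 655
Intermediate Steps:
t(o, g) = -7 + o (t(o, g) = o - 7 = -7 + o)
Y(a) = 14 (Y(a) = -7 + 21 = 14)
Y(-320) - b(107) = 14 - 1*(-641) = 14 + 641 = 655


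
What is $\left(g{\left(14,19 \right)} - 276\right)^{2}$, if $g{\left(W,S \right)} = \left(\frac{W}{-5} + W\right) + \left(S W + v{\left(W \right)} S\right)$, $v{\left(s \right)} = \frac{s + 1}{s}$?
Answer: $\frac{2277081}{4900} \approx 464.71$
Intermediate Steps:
$v{\left(s \right)} = \frac{1 + s}{s}$
$g{\left(W,S \right)} = \frac{4 W}{5} + S W + \frac{S \left(1 + W\right)}{W}$ ($g{\left(W,S \right)} = \left(\frac{W}{-5} + W\right) + \left(S W + \frac{1 + W}{W} S\right) = \left(W \left(- \frac{1}{5}\right) + W\right) + \left(S W + \frac{S \left(1 + W\right)}{W}\right) = \left(- \frac{W}{5} + W\right) + \left(S W + \frac{S \left(1 + W\right)}{W}\right) = \frac{4 W}{5} + \left(S W + \frac{S \left(1 + W\right)}{W}\right) = \frac{4 W}{5} + S W + \frac{S \left(1 + W\right)}{W}$)
$\left(g{\left(14,19 \right)} - 276\right)^{2} = \left(\left(19 + \frac{4}{5} \cdot 14 + 19 \cdot 14 + \frac{19}{14}\right) - 276\right)^{2} = \left(\left(19 + \frac{56}{5} + 266 + 19 \cdot \frac{1}{14}\right) - 276\right)^{2} = \left(\left(19 + \frac{56}{5} + 266 + \frac{19}{14}\right) - 276\right)^{2} = \left(\frac{20829}{70} - 276\right)^{2} = \left(\frac{1509}{70}\right)^{2} = \frac{2277081}{4900}$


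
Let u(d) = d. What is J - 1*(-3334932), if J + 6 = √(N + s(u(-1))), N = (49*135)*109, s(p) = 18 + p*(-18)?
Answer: 3334926 + 3*√80119 ≈ 3.3358e+6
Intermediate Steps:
s(p) = 18 - 18*p
N = 721035 (N = 6615*109 = 721035)
J = -6 + 3*√80119 (J = -6 + √(721035 + (18 - 18*(-1))) = -6 + √(721035 + (18 + 18)) = -6 + √(721035 + 36) = -6 + √721071 = -6 + 3*√80119 ≈ 843.16)
J - 1*(-3334932) = (-6 + 3*√80119) - 1*(-3334932) = (-6 + 3*√80119) + 3334932 = 3334926 + 3*√80119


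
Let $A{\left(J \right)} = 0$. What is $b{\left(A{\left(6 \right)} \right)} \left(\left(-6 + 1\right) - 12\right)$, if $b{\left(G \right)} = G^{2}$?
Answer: $0$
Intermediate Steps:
$b{\left(A{\left(6 \right)} \right)} \left(\left(-6 + 1\right) - 12\right) = 0^{2} \left(\left(-6 + 1\right) - 12\right) = 0 \left(-5 - 12\right) = 0 \left(-17\right) = 0$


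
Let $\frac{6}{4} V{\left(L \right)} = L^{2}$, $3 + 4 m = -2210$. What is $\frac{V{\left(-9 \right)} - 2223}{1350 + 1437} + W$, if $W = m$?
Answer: $- \frac{2058769}{3716} \approx -554.03$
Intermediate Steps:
$m = - \frac{2213}{4}$ ($m = - \frac{3}{4} + \frac{1}{4} \left(-2210\right) = - \frac{3}{4} - \frac{1105}{2} = - \frac{2213}{4} \approx -553.25$)
$V{\left(L \right)} = \frac{2 L^{2}}{3}$
$W = - \frac{2213}{4} \approx -553.25$
$\frac{V{\left(-9 \right)} - 2223}{1350 + 1437} + W = \frac{\frac{2 \left(-9\right)^{2}}{3} - 2223}{1350 + 1437} - \frac{2213}{4} = \frac{\frac{2}{3} \cdot 81 - 2223}{2787} - \frac{2213}{4} = \left(54 - 2223\right) \frac{1}{2787} - \frac{2213}{4} = \left(-2169\right) \frac{1}{2787} - \frac{2213}{4} = - \frac{723}{929} - \frac{2213}{4} = - \frac{2058769}{3716}$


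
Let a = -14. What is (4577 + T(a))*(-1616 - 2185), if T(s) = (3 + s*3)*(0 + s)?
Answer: -19472523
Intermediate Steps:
T(s) = s*(3 + 3*s) (T(s) = (3 + 3*s)*s = s*(3 + 3*s))
(4577 + T(a))*(-1616 - 2185) = (4577 + 3*(-14)*(1 - 14))*(-1616 - 2185) = (4577 + 3*(-14)*(-13))*(-3801) = (4577 + 546)*(-3801) = 5123*(-3801) = -19472523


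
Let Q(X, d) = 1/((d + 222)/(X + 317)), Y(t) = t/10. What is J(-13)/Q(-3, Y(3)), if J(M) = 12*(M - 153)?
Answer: -1107054/785 ≈ -1410.3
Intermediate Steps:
Y(t) = t/10 (Y(t) = t*(1/10) = t/10)
Q(X, d) = (317 + X)/(222 + d) (Q(X, d) = 1/((222 + d)/(317 + X)) = (317 + X)/(222 + d))
J(M) = -1836 + 12*M (J(M) = 12*(-153 + M) = -1836 + 12*M)
J(-13)/Q(-3, Y(3)) = (-1836 + 12*(-13))/(((317 - 3)/(222 + (1/10)*3))) = (-1836 - 156)/((314/(222 + 3/10))) = -1992/(314/(2223/10)) = -1992/((10/2223)*314) = -1992/3140/2223 = -1992*2223/3140 = -1107054/785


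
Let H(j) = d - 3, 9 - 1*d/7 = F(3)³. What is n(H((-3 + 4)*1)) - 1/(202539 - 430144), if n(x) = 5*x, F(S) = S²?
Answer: -5739060074/227605 ≈ -25215.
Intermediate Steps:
d = -5040 (d = 63 - 7*(3²)³ = 63 - 7*9³ = 63 - 7*729 = 63 - 5103 = -5040)
H(j) = -5043 (H(j) = -5040 - 3 = -5043)
n(H((-3 + 4)*1)) - 1/(202539 - 430144) = 5*(-5043) - 1/(202539 - 430144) = -25215 - 1/(-227605) = -25215 - 1*(-1/227605) = -25215 + 1/227605 = -5739060074/227605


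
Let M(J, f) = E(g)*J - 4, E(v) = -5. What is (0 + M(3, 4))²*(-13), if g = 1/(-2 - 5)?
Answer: -4693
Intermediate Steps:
g = -⅐ (g = 1/(-7) = -⅐ ≈ -0.14286)
M(J, f) = -4 - 5*J (M(J, f) = -5*J - 4 = -4 - 5*J)
(0 + M(3, 4))²*(-13) = (0 + (-4 - 5*3))²*(-13) = (0 + (-4 - 15))²*(-13) = (0 - 19)²*(-13) = (-19)²*(-13) = 361*(-13) = -4693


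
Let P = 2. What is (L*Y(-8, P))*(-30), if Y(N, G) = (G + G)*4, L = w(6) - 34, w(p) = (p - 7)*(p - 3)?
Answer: 17760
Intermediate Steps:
w(p) = (-7 + p)*(-3 + p)
L = -37 (L = (21 + 6² - 10*6) - 34 = (21 + 36 - 60) - 34 = -3 - 34 = -37)
Y(N, G) = 8*G (Y(N, G) = (2*G)*4 = 8*G)
(L*Y(-8, P))*(-30) = -296*2*(-30) = -37*16*(-30) = -592*(-30) = 17760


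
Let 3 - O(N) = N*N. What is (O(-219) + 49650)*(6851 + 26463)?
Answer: 56367288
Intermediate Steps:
O(N) = 3 - N² (O(N) = 3 - N*N = 3 - N²)
(O(-219) + 49650)*(6851 + 26463) = ((3 - 1*(-219)²) + 49650)*(6851 + 26463) = ((3 - 1*47961) + 49650)*33314 = ((3 - 47961) + 49650)*33314 = (-47958 + 49650)*33314 = 1692*33314 = 56367288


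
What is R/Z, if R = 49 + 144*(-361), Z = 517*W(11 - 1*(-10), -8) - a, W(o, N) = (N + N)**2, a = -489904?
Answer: -51935/622256 ≈ -0.083462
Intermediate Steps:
W(o, N) = 4*N**2 (W(o, N) = (2*N)**2 = 4*N**2)
Z = 622256 (Z = 517*(4*(-8)**2) - 1*(-489904) = 517*(4*64) + 489904 = 517*256 + 489904 = 132352 + 489904 = 622256)
R = -51935 (R = 49 - 51984 = -51935)
R/Z = -51935/622256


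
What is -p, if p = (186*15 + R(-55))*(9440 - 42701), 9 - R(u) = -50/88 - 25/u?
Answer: 4096458021/44 ≈ 9.3101e+7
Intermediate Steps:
R(u) = 421/44 + 25/u (R(u) = 9 - (-50/88 - 25/u) = 9 - (-50*1/88 - 25/u) = 9 - (-25/44 - 25/u) = 9 + (25/44 + 25/u) = 421/44 + 25/u)
p = -4096458021/44 (p = (186*15 + (421/44 + 25/(-55)))*(9440 - 42701) = (2790 + (421/44 + 25*(-1/55)))*(-33261) = (2790 + (421/44 - 5/11))*(-33261) = (2790 + 401/44)*(-33261) = (123161/44)*(-33261) = -4096458021/44 ≈ -9.3101e+7)
-p = -1*(-4096458021/44) = 4096458021/44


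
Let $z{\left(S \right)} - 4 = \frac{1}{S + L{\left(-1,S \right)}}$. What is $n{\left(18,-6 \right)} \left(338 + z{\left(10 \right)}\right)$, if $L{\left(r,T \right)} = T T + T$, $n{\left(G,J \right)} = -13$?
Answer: $- \frac{533533}{120} \approx -4446.1$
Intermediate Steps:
$L{\left(r,T \right)} = T + T^{2}$ ($L{\left(r,T \right)} = T^{2} + T = T + T^{2}$)
$z{\left(S \right)} = 4 + \frac{1}{S + S \left(1 + S\right)}$
$n{\left(18,-6 \right)} \left(338 + z{\left(10 \right)}\right) = - 13 \left(338 + \frac{1 + 4 \cdot 10^{2} + 8 \cdot 10}{10 \left(2 + 10\right)}\right) = - 13 \left(338 + \frac{1 + 4 \cdot 100 + 80}{10 \cdot 12}\right) = - 13 \left(338 + \frac{1}{10} \cdot \frac{1}{12} \left(1 + 400 + 80\right)\right) = - 13 \left(338 + \frac{1}{10} \cdot \frac{1}{12} \cdot 481\right) = - 13 \left(338 + \frac{481}{120}\right) = \left(-13\right) \frac{41041}{120} = - \frac{533533}{120}$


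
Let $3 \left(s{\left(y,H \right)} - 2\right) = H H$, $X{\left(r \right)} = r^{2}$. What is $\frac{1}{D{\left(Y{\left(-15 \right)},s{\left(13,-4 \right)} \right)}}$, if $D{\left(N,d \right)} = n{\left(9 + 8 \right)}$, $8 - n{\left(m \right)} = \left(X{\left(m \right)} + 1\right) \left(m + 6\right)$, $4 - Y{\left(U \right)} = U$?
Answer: $- \frac{1}{6662} \approx -0.0001501$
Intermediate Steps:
$Y{\left(U \right)} = 4 - U$
$s{\left(y,H \right)} = 2 + \frac{H^{2}}{3}$ ($s{\left(y,H \right)} = 2 + \frac{H H}{3} = 2 + \frac{H^{2}}{3}$)
$n{\left(m \right)} = 8 - \left(1 + m^{2}\right) \left(6 + m\right)$ ($n{\left(m \right)} = 8 - \left(m^{2} + 1\right) \left(m + 6\right) = 8 - \left(1 + m^{2}\right) \left(6 + m\right)$)
$D{\left(N,d \right)} = -6662$ ($D{\left(N,d \right)} = 2 - \left(9 + 8\right) - \left(9 + 8\right)^{3} - 6 \left(9 + 8\right)^{2} = 2 - 17 - 17^{3} - 6 \cdot 17^{2} = 2 - 17 - 4913 - 1734 = -6662$)
$\frac{1}{D{\left(Y{\left(-15 \right)},s{\left(13,-4 \right)} \right)}} = \frac{1}{-6662} = - \frac{1}{6662}$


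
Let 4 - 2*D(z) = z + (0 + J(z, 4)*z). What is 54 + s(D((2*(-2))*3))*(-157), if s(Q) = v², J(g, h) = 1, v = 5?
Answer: -3871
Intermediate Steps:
D(z) = 2 - z (D(z) = 2 - (z + (0 + 1*z))/2 = 2 - (z + (0 + z))/2 = 2 - (z + z)/2 = 2 - z)
s(Q) = 25 (s(Q) = 5² = 25)
54 + s(D((2*(-2))*3))*(-157) = 54 + 25*(-157) = 54 - 3925 = -3871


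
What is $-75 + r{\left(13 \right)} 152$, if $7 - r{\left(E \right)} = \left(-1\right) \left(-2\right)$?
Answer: $685$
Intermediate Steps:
$r{\left(E \right)} = 5$ ($r{\left(E \right)} = 7 - \left(-1\right) \left(-2\right) = 7 - 2 = 5$)
$-75 + r{\left(13 \right)} 152 = -75 + 5 \cdot 152 = -75 + 760 = 685$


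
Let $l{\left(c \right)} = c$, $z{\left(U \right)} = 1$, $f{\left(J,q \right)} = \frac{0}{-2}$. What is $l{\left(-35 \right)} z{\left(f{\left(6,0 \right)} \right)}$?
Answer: $-35$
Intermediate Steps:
$f{\left(J,q \right)} = 0$ ($f{\left(J,q \right)} = 0 \left(- \frac{1}{2}\right) = 0$)
$l{\left(-35 \right)} z{\left(f{\left(6,0 \right)} \right)} = \left(-35\right) 1 = -35$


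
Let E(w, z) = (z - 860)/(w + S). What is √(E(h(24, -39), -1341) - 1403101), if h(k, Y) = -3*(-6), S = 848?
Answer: I*√1052265919622/866 ≈ 1184.5*I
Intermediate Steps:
h(k, Y) = 18
E(w, z) = (-860 + z)/(848 + w) (E(w, z) = (z - 860)/(w + 848) = (-860 + z)/(848 + w))
√(E(h(24, -39), -1341) - 1403101) = √((-860 - 1341)/(848 + 18) - 1403101) = √(-2201/866 - 1403101) = √(-1215087667/866) = I*√1052265919622/866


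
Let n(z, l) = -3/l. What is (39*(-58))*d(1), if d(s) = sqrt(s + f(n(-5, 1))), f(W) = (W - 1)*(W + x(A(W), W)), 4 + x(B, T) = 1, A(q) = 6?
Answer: -11310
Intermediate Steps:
x(B, T) = -3 (x(B, T) = -4 + 1 = -3)
f(W) = (-1 + W)*(-3 + W) (f(W) = (W - 1)*(W - 3) = (-1 + W)*(-3 + W))
d(s) = sqrt(24 + s) (d(s) = sqrt(s + (3 + (-3/1)**2 - (-12)/1)) = sqrt(s + (3 + (-3*1)**2 - (-12))) = sqrt(s + (3 + (-3)**2 - 4*(-3))) = sqrt(s + (3 + 9 + 12)) = sqrt(s + 24) = sqrt(24 + s))
(39*(-58))*d(1) = (39*(-58))*sqrt(24 + 1) = -2262*sqrt(25) = -2262*5 = -11310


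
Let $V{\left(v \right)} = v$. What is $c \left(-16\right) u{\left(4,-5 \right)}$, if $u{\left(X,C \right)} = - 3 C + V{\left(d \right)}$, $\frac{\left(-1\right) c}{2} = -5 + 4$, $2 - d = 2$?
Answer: $-480$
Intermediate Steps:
$d = 0$ ($d = 2 - 2 = 0$)
$c = 2$ ($c = - 2 \left(-5 + 4\right) = \left(-2\right) \left(-1\right) = 2$)
$u{\left(X,C \right)} = - 3 C$ ($u{\left(X,C \right)} = - 3 C + 0 = - 3 C$)
$c \left(-16\right) u{\left(4,-5 \right)} = 2 \left(-16\right) \left(\left(-3\right) \left(-5\right)\right) = \left(-32\right) 15 = -480$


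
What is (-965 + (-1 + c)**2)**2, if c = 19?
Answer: 410881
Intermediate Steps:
(-965 + (-1 + c)**2)**2 = (-965 + (-1 + 19)**2)**2 = (-965 + 18**2)**2 = (-965 + 324)**2 = (-641)**2 = 410881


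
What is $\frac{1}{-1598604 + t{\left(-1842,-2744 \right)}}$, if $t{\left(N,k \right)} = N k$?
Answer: $\frac{1}{3455844} \approx 2.8936 \cdot 10^{-7}$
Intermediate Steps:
$\frac{1}{-1598604 + t{\left(-1842,-2744 \right)}} = \frac{1}{-1598604 - -5054448} = \frac{1}{-1598604 + 5054448} = \frac{1}{3455844}$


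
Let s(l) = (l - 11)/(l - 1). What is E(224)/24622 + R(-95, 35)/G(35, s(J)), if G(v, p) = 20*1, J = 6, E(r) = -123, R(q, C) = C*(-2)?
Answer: -43150/12311 ≈ -3.5050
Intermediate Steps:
R(q, C) = -2*C
s(l) = (-11 + l)/(-1 + l)
G(v, p) = 20
E(224)/24622 + R(-95, 35)/G(35, s(J)) = -123/24622 - 2*35/20 = -123*1/24622 - 70*1/20 = -123/24622 - 7/2 = -43150/12311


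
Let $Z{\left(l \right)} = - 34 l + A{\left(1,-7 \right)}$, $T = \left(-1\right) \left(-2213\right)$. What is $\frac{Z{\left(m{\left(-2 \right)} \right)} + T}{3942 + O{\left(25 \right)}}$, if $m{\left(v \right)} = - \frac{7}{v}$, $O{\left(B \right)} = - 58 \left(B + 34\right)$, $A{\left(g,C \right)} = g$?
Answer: $\frac{419}{104} \approx 4.0288$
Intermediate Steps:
$T = 2213$
$O{\left(B \right)} = -1972 - 58 B$ ($O{\left(B \right)} = - 58 \left(34 + B\right) = -1972 - 58 B$)
$Z{\left(l \right)} = 1 - 34 l$ ($Z{\left(l \right)} = - 34 l + 1 = 1 - 34 l$)
$\frac{Z{\left(m{\left(-2 \right)} \right)} + T}{3942 + O{\left(25 \right)}} = \frac{\left(1 - 34 \left(- \frac{7}{-2}\right)\right) + 2213}{3942 - 3422} = \frac{\left(1 - 34 \left(\left(-7\right) \left(- \frac{1}{2}\right)\right)\right) + 2213}{3942 - 3422} = \frac{\left(1 - 119\right) + 2213}{3942 - 3422} = \frac{\left(1 - 119\right) + 2213}{520} = \left(-118 + 2213\right) \frac{1}{520} = 2095 \cdot \frac{1}{520} = \frac{419}{104}$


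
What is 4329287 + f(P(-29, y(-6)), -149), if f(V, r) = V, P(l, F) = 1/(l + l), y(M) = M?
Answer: 251098645/58 ≈ 4.3293e+6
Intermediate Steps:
P(l, F) = 1/(2*l)
4329287 + f(P(-29, y(-6)), -149) = 4329287 + (½)/(-29) = 4329287 + (½)*(-1/29) = 4329287 - 1/58 = 251098645/58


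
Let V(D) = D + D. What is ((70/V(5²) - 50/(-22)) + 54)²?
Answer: 10061584/3025 ≈ 3326.1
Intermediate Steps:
V(D) = 2*D
((70/V(5²) - 50/(-22)) + 54)² = ((70/((2*5²)) - 50/(-22)) + 54)² = ((70/((2*25)) - 50*(-1/22)) + 54)² = ((70/50 + 25/11) + 54)² = ((70*(1/50) + 25/11) + 54)² = ((7/5 + 25/11) + 54)² = (202/55 + 54)² = (3172/55)² = 10061584/3025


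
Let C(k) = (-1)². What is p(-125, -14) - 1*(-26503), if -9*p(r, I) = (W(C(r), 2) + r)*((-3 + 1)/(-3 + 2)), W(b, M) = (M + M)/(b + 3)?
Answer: 238775/9 ≈ 26531.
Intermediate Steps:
C(k) = 1
W(b, M) = 2*M/(3 + b) (W(b, M) = (2*M)/(3 + b) = 2*M/(3 + b))
p(r, I) = -2/9 - 2*r/9 (p(r, I) = -(2*2/(3 + 1) + r)*(-3 + 1)/(-3 + 2)/9 = -(2*2/4 + r)*(-2/(-1))/9 = -(2*2*(¼) + r)*(-2*(-1))/9 = -(1 + r)*2/9 = -(2 + 2*r)/9 = -2/9 - 2*r/9)
p(-125, -14) - 1*(-26503) = (-2/9 - 2/9*(-125)) - 1*(-26503) = (-2/9 + 250/9) + 26503 = 248/9 + 26503 = 238775/9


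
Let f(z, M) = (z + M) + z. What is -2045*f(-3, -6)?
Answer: 24540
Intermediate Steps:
f(z, M) = M + 2*z (f(z, M) = (M + z) + z = M + 2*z)
-2045*f(-3, -6) = -2045*(-6 + 2*(-3)) = -2045*(-6 - 6) = -2045*(-12) = 24540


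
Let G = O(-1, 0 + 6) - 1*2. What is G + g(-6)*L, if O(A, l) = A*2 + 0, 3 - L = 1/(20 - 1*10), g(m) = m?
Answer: -107/5 ≈ -21.400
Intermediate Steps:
L = 29/10 (L = 3 - 1/(20 - 1*10) = 3 - 1/(20 - 10) = 3 - 1/10 = 3 - 1*⅒ = 3 - ⅒ = 29/10 ≈ 2.9000)
O(A, l) = 2*A (O(A, l) = 2*A + 0 = 2*A)
G = -4 (G = 2*(-1) - 1*2 = -2 - 2 = -4)
G + g(-6)*L = -4 - 6*29/10 = -4 - 87/5 = -107/5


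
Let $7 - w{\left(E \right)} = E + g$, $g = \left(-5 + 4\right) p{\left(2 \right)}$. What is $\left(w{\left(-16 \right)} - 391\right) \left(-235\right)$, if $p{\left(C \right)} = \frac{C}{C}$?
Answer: $86245$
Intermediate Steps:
$p{\left(C \right)} = 1$
$g = -1$ ($g = \left(-5 + 4\right) 1 = \left(-1\right) 1 = -1$)
$w{\left(E \right)} = 8 - E$ ($w{\left(E \right)} = 7 - \left(E - 1\right) = 7 - \left(-1 + E\right) = 8 - E$)
$\left(w{\left(-16 \right)} - 391\right) \left(-235\right) = \left(\left(8 - -16\right) - 391\right) \left(-235\right) = \left(\left(8 + 16\right) - 391\right) \left(-235\right) = \left(24 - 391\right) \left(-235\right) = \left(-367\right) \left(-235\right) = 86245$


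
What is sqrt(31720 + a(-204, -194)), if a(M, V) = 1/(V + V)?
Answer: sqrt(1193813823)/194 ≈ 178.10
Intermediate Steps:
a(M, V) = 1/(2*V)
sqrt(31720 + a(-204, -194)) = sqrt(31720 + (1/2)/(-194)) = sqrt(31720 + (1/2)*(-1/194)) = sqrt(31720 - 1/388) = sqrt(12307359/388) = sqrt(1193813823)/194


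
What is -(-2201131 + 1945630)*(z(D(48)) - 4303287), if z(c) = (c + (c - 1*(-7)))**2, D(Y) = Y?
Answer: -1096783521678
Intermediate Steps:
z(c) = (7 + 2*c)**2 (z(c) = (c + (c + 7))**2 = (c + (7 + c))**2 = (7 + 2*c)**2)
-(-2201131 + 1945630)*(z(D(48)) - 4303287) = -(-2201131 + 1945630)*((7 + 2*48)**2 - 4303287) = -(-255501)*((7 + 96)**2 - 4303287) = -(-255501)*(103**2 - 4303287) = -(-255501)*(10609 - 4303287) = -(-255501)*(-4292678) = -1*1096783521678 = -1096783521678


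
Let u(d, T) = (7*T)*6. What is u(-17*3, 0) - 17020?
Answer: -17020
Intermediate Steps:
u(d, T) = 42*T
u(-17*3, 0) - 17020 = 42*0 - 17020 = 0 - 17020 = -17020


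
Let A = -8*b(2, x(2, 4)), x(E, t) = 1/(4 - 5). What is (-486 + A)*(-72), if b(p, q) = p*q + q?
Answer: 33264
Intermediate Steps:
x(E, t) = -1 (x(E, t) = 1/(-1) = -1)
b(p, q) = q + p*q
A = 24 (A = -(-8)*(1 + 2) = -(-8)*3 = -8*(-3) = 24)
(-486 + A)*(-72) = (-486 + 24)*(-72) = -462*(-72) = 33264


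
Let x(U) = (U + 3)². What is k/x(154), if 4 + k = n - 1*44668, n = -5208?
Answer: -49880/24649 ≈ -2.0236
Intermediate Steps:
x(U) = (3 + U)²
k = -49880 (k = -4 + (-5208 - 1*44668) = -4 + (-5208 - 44668) = -4 - 49876 = -49880)
k/x(154) = -49880/(3 + 154)² = -49880/(157²) = -49880/24649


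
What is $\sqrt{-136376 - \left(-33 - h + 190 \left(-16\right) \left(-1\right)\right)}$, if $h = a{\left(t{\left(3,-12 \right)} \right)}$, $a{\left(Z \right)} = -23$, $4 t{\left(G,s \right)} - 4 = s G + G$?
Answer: $i \sqrt{139406} \approx 373.37 i$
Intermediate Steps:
$t{\left(G,s \right)} = 1 + \frac{G}{4} + \frac{G s}{4}$ ($t{\left(G,s \right)} = 1 + \frac{s G + G}{4} = 1 + \frac{G s + G}{4} = 1 + \frac{G + G s}{4} = 1 + \left(\frac{G}{4} + \frac{G s}{4}\right) = 1 + \frac{G}{4} + \frac{G s}{4}$)
$h = -23$
$\sqrt{-136376 - \left(-33 - h + 190 \left(-16\right) \left(-1\right)\right)} = \sqrt{-136376 - \left(-10 + 190 \left(-16\right) \left(-1\right)\right)} = \sqrt{-136376 - \left(-10 + 3040\right)} = \sqrt{-136376 - 3030} = \sqrt{-139406} = i \sqrt{139406}$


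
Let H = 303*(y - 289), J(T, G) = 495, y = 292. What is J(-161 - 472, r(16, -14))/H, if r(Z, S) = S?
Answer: 55/101 ≈ 0.54455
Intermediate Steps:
H = 909 (H = 303*(292 - 289) = 303*3 = 909)
J(-161 - 472, r(16, -14))/H = 495/909 = 495*(1/909) = 55/101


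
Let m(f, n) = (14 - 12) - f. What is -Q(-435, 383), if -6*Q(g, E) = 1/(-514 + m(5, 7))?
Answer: -1/3102 ≈ -0.00032237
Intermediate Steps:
m(f, n) = 2 - f
Q(g, E) = 1/3102 (Q(g, E) = -1/(6*(-514 + (2 - 1*5))) = -1/(6*(-514 + (2 - 5))) = -1/(6*(-514 - 3)) = -⅙/(-517) = -⅙*(-1/517) = 1/3102)
-Q(-435, 383) = -1*1/3102 = -1/3102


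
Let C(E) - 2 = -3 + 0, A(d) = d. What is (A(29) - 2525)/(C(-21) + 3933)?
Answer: -624/983 ≈ -0.63479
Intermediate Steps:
C(E) = -1 (C(E) = 2 + (-3 + 0) = 2 - 3 = -1)
(A(29) - 2525)/(C(-21) + 3933) = (29 - 2525)/(-1 + 3933) = -2496/3932 = -2496*1/3932 = -624/983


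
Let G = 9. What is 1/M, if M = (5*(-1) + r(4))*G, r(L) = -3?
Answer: -1/72 ≈ -0.013889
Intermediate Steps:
M = -72 (M = (5*(-1) - 3)*9 = (-5 - 3)*9 = -8*9 = -72)
1/M = 1/(-72) = -1/72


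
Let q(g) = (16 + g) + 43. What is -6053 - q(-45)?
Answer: -6067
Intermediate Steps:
q(g) = 59 + g
-6053 - q(-45) = -6053 - (59 - 45) = -6053 - 1*14 = -6053 - 14 = -6067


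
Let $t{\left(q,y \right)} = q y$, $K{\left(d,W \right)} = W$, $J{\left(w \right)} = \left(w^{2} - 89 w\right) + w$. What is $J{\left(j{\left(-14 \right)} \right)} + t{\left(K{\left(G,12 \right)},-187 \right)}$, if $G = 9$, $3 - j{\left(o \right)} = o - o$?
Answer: $-2499$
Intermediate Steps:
$j{\left(o \right)} = 3$ ($j{\left(o \right)} = 3 - \left(o - o\right) = 3 - 0 = 3 + 0 = 3$)
$J{\left(w \right)} = w^{2} - 88 w$
$J{\left(j{\left(-14 \right)} \right)} + t{\left(K{\left(G,12 \right)},-187 \right)} = 3 \left(-88 + 3\right) + 12 \left(-187\right) = 3 \left(-85\right) - 2244 = -255 - 2244 = -2499$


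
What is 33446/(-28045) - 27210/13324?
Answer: -604369477/186835790 ≈ -3.2348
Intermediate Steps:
33446/(-28045) - 27210/13324 = 33446*(-1/28045) - 27210*1/13324 = -33446/28045 - 13605/6662 = -604369477/186835790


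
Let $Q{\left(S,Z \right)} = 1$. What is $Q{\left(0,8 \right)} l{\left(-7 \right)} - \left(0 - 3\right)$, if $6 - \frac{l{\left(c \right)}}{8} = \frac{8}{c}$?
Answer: $\frac{421}{7} \approx 60.143$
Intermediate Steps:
$l{\left(c \right)} = 48 - \frac{64}{c}$ ($l{\left(c \right)} = 48 - 8 \frac{8}{c} = 48 - \frac{64}{c}$)
$Q{\left(0,8 \right)} l{\left(-7 \right)} - \left(0 - 3\right) = 1 \left(48 - \frac{64}{-7}\right) - \left(0 - 3\right) = 1 \left(48 - - \frac{64}{7}\right) - -3 = 1 \left(48 + \frac{64}{7}\right) + 3 = 1 \cdot \frac{400}{7} + 3 = \frac{400}{7} + 3 = \frac{421}{7}$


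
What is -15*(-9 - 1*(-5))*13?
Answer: 780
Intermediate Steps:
-15*(-9 - 1*(-5))*13 = -15*(-9 + 5)*13 = -15*(-4)*13 = 60*13 = 780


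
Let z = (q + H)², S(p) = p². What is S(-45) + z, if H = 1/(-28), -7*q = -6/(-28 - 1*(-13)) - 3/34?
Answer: 11470446481/5664400 ≈ 2025.0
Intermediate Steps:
q = -53/1190 (q = -(-6/(-28 - 1*(-13)) - 3/34)/7 = -(-6/(-28 + 13) - 3*1/34)/7 = -(-6/(-15) - 3/34)/7 = -(-6*(-1/15) - 3/34)/7 = -(⅖ - 3/34)/7 = -⅐*53/170 = -53/1190 ≈ -0.044538)
H = -1/28 ≈ -0.035714
z = 36481/5664400 (z = (-53/1190 - 1/28)² = (-191/2380)² = 36481/5664400 ≈ 0.0064404)
S(-45) + z = (-45)² + 36481/5664400 = 2025 + 36481/5664400 = 11470446481/5664400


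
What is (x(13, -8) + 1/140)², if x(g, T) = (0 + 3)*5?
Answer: 4414201/19600 ≈ 225.21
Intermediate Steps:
x(g, T) = 15 (x(g, T) = 3*5 = 15)
(x(13, -8) + 1/140)² = (15 + 1/140)² = (2101/140)² = 4414201/19600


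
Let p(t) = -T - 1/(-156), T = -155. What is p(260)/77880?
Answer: 24181/12149280 ≈ 0.0019903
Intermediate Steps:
p(t) = 24181/156 (p(t) = -1*(-155) - 1/(-156) = 155 - 1*(-1/156) = 155 + 1/156 = 24181/156)
p(260)/77880 = (24181/156)/77880 = (24181/156)*(1/77880) = 24181/12149280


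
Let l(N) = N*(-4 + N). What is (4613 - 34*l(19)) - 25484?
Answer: -30561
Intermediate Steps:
(4613 - 34*l(19)) - 25484 = (4613 - 646*(-4 + 19)) - 25484 = (4613 - 646*15) - 25484 = (4613 - 34*285) - 25484 = (4613 - 9690) - 25484 = -5077 - 25484 = -30561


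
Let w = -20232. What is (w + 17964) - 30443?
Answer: -32711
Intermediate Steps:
(w + 17964) - 30443 = (-20232 + 17964) - 30443 = -2268 - 30443 = -32711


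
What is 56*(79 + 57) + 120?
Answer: 7736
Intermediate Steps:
56*(79 + 57) + 120 = 56*136 + 120 = 7616 + 120 = 7736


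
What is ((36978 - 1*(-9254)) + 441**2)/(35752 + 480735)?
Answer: 240713/516487 ≈ 0.46606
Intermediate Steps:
((36978 - 1*(-9254)) + 441**2)/(35752 + 480735) = ((36978 + 9254) + 194481)/516487 = (46232 + 194481)*(1/516487) = 240713*(1/516487) = 240713/516487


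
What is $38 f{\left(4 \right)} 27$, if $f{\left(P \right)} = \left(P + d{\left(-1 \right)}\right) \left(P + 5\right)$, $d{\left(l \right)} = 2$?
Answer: $55404$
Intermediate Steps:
$f{\left(P \right)} = \left(2 + P\right) \left(5 + P\right)$ ($f{\left(P \right)} = \left(P + 2\right) \left(P + 5\right) = \left(2 + P\right) \left(5 + P\right)$)
$38 f{\left(4 \right)} 27 = 38 \left(10 + 4^{2} + 7 \cdot 4\right) 27 = 38 \left(10 + 16 + 28\right) 27 = 38 \cdot 54 \cdot 27 = 2052 \cdot 27 = 55404$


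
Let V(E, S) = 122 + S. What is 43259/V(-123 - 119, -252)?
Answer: -43259/130 ≈ -332.76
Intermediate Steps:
43259/V(-123 - 119, -252) = 43259/(122 - 252) = 43259/(-130) = 43259*(-1/130) = -43259/130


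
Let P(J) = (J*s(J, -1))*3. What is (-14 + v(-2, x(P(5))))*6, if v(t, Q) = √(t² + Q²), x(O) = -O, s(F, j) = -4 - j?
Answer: -84 + 6*√2029 ≈ 186.27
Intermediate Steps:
P(J) = -9*J (P(J) = (J*(-4 - 1*(-1)))*3 = (J*(-4 + 1))*3 = (J*(-3))*3 = -3*J*3 = -9*J)
v(t, Q) = √(Q² + t²)
(-14 + v(-2, x(P(5))))*6 = (-14 + √((-(-9)*5)² + (-2)²))*6 = (-14 + √((-1*(-45))² + 4))*6 = (-14 + √(45² + 4))*6 = (-14 + √(2025 + 4))*6 = (-14 + √2029)*6 = -84 + 6*√2029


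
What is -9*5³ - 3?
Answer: -1128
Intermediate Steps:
-9*5³ - 3 = -9*125 - 3 = -1125 - 3 = -1128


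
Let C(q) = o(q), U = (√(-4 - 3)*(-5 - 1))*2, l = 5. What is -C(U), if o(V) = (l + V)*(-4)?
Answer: 20 - 48*I*√7 ≈ 20.0 - 127.0*I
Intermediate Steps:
o(V) = -20 - 4*V (o(V) = (5 + V)*(-4) = -20 - 4*V)
U = -12*I*√7 (U = (√(-7)*(-6))*2 = ((I*√7)*(-6))*2 = -6*I*√7*2 = -12*I*√7 ≈ -31.749*I)
C(q) = -20 - 4*q
-C(U) = -(-20 - (-48)*I*√7) = -(-20 + 48*I*√7) = 20 - 48*I*√7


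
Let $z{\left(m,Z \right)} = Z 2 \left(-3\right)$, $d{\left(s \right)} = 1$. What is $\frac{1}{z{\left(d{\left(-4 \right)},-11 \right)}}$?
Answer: $\frac{1}{66} \approx 0.015152$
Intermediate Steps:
$z{\left(m,Z \right)} = - 6 Z$ ($z{\left(m,Z \right)} = 2 Z \left(-3\right) = - 6 Z$)
$\frac{1}{z{\left(d{\left(-4 \right)},-11 \right)}} = \frac{1}{\left(-6\right) \left(-11\right)} = \frac{1}{66}$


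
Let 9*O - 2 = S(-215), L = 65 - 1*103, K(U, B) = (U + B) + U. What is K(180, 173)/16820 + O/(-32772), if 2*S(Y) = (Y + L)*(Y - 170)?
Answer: -331001203/2480512680 ≈ -0.13344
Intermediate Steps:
K(U, B) = B + 2*U (K(U, B) = (B + U) + U = B + 2*U)
L = -38 (L = 65 - 103 = -38)
S(Y) = (-170 + Y)*(-38 + Y)/2 (S(Y) = ((Y - 38)*(Y - 170))/2 = ((-38 + Y)*(-170 + Y))/2 = ((-170 + Y)*(-38 + Y))/2 = (-170 + Y)*(-38 + Y)/2)
O = 97409/18 (O = 2/9 + (3230 + (½)*(-215)² - 104*(-215))/9 = 2/9 + (3230 + (½)*46225 + 22360)/9 = 2/9 + (3230 + 46225/2 + 22360)/9 = 2/9 + (⅑)*(97405/2) = 2/9 + 97405/18 = 97409/18 ≈ 5411.6)
K(180, 173)/16820 + O/(-32772) = (173 + 2*180)/16820 + (97409/18)/(-32772) = (173 + 360)*(1/16820) + (97409/18)*(-1/32772) = 533*(1/16820) - 97409/589896 = 533/16820 - 97409/589896 = -331001203/2480512680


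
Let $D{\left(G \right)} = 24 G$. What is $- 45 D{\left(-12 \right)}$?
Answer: $12960$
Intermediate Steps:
$- 45 D{\left(-12 \right)} = - 45 \cdot 24 \left(-12\right) = \left(-45\right) \left(-288\right) = 12960$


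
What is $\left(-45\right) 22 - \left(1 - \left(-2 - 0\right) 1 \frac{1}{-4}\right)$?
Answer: $- \frac{1981}{2} \approx -990.5$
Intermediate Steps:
$\left(-45\right) 22 - \left(1 - \left(-2 - 0\right) 1 \frac{1}{-4}\right) = -990 - \left(1 - \left(-2 + 0\right) 1 \left(- \frac{1}{4}\right)\right) = -990 - \frac{1}{2} = - \frac{1981}{2}$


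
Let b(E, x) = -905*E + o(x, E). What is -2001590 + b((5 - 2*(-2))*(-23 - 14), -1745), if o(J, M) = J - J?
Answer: -1700225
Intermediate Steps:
o(J, M) = 0
b(E, x) = -905*E (b(E, x) = -905*E + 0 = -905*E)
-2001590 + b((5 - 2*(-2))*(-23 - 14), -1745) = -2001590 - 905*(5 - 2*(-2))*(-23 - 14) = -2001590 - 905*(5 + 4)*(-37) = -2001590 - 8145*(-37) = -2001590 - 905*(-333) = -2001590 + 301365 = -1700225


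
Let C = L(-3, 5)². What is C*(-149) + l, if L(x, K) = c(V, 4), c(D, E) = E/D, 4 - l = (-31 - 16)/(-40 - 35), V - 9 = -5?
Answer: -10922/75 ≈ -145.63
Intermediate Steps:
V = 4 (V = 9 - 5 = 4)
l = 253/75 (l = 4 - (-31 - 16)/(-40 - 35) = 4 - (-47)/(-75) = 4 - (-47)*(-1)/75 = 4 - 1*47/75 = 4 - 47/75 = 253/75 ≈ 3.3733)
L(x, K) = 1 (L(x, K) = 4/4 = 4*(¼) = 1)
C = 1 (C = 1² = 1)
C*(-149) + l = 1*(-149) + 253/75 = -149 + 253/75 = -10922/75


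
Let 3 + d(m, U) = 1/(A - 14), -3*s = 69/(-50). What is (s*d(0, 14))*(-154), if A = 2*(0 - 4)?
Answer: 10787/50 ≈ 215.74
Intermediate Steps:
A = -8 (A = 2*(-4) = -8)
s = 23/50 (s = -23/(-50) = -23*(-1)/50 = -⅓*(-69/50) = 23/50 ≈ 0.46000)
d(m, U) = -67/22 (d(m, U) = -3 + 1/(-8 - 14) = -3 + 1/(-22) = -3 - 1/22 = -67/22)
(s*d(0, 14))*(-154) = ((23/50)*(-67/22))*(-154) = -1541/1100*(-154) = 10787/50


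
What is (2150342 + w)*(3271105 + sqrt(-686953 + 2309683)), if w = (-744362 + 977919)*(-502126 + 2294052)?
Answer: 1369019629882772020 + 418519011124*sqrt(1622730) ≈ 1.3696e+18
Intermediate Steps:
w = 418516860782 (w = 233557*1791926 = 418516860782)
(2150342 + w)*(3271105 + sqrt(-686953 + 2309683)) = (2150342 + 418516860782)*(3271105 + sqrt(-686953 + 2309683)) = 418519011124*(3271105 + sqrt(1622730)) = 1369019629882772020 + 418519011124*sqrt(1622730)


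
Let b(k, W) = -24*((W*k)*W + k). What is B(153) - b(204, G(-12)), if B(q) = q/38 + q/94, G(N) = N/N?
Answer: 8749305/893 ≈ 9797.7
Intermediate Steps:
G(N) = 1
b(k, W) = -24*k - 24*k*W**2 (b(k, W) = -24*(k*W**2 + k) = -24*(k + k*W**2) = -24*k - 24*k*W**2)
B(q) = 33*q/893 (B(q) = q*(1/38) + q*(1/94) = q/38 + q/94 = 33*q/893)
B(153) - b(204, G(-12)) = (33/893)*153 - (-24)*204*(1 + 1**2) = 5049/893 - (-24)*204*(1 + 1) = 5049/893 - (-24)*204*2 = 5049/893 - 1*(-9792) = 5049/893 + 9792 = 8749305/893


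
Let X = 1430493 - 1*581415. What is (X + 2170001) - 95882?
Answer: 2923197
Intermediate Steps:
X = 849078 (X = 1430493 - 581415 = 849078)
(X + 2170001) - 95882 = (849078 + 2170001) - 95882 = 3019079 - 95882 = 2923197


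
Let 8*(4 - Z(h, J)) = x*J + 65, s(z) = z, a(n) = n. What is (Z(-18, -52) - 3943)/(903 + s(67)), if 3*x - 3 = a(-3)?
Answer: -31577/7760 ≈ -4.0692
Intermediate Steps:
x = 0 (x = 1 + (⅓)*(-3) = 1 - 1 = 0)
Z(h, J) = -33/8 (Z(h, J) = 4 - (0*J + 65)/8 = 4 - (0 + 65)/8 = 4 - ⅛*65 = 4 - 65/8 = -33/8)
(Z(-18, -52) - 3943)/(903 + s(67)) = (-33/8 - 3943)/(903 + 67) = -31577/8/970 = -31577/8*1/970 = -31577/7760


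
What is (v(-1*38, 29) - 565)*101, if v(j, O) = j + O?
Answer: -57974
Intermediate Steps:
v(j, O) = O + j
(v(-1*38, 29) - 565)*101 = ((29 - 1*38) - 565)*101 = ((29 - 38) - 565)*101 = (-9 - 565)*101 = -574*101 = -57974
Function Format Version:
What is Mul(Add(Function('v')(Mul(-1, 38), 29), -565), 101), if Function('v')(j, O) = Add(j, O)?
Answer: -57974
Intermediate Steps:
Function('v')(j, O) = Add(O, j)
Mul(Add(Function('v')(Mul(-1, 38), 29), -565), 101) = Mul(Add(Add(29, Mul(-1, 38)), -565), 101) = Mul(Add(Add(29, -38), -565), 101) = Mul(Add(-9, -565), 101) = Mul(-574, 101) = -57974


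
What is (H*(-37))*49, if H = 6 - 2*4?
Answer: 3626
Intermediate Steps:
H = -2 (H = 6 - 8 = -2)
(H*(-37))*49 = -2*(-37)*49 = 74*49 = 3626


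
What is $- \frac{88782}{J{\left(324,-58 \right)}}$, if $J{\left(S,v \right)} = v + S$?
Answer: $- \frac{44391}{133} \approx -333.77$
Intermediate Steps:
$J{\left(S,v \right)} = S + v$
$- \frac{88782}{J{\left(324,-58 \right)}} = - \frac{88782}{324 - 58} = - \frac{88782}{266} = \left(-88782\right) \frac{1}{266} = - \frac{44391}{133}$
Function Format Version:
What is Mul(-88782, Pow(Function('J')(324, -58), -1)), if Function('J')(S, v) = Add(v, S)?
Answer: Rational(-44391, 133) ≈ -333.77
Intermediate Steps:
Function('J')(S, v) = Add(S, v)
Mul(-88782, Pow(Function('J')(324, -58), -1)) = Mul(-88782, Pow(Add(324, -58), -1)) = Mul(-88782, Pow(266, -1)) = Mul(-88782, Rational(1, 266)) = Rational(-44391, 133)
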